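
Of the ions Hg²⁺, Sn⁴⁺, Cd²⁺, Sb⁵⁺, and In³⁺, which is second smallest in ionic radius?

Electron counts and nuclear charges: Sb⁵⁺ (Z=51, 46 e⁻), Sn⁴⁺ (Z=50, 46 e⁻), In³⁺ (Z=49, 46 e⁻), Cd²⁺ (Z=48, 46 e⁻), Hg²⁺ (Z=80, 78 e⁻). Sb⁵⁺ < Sn⁴⁺ (isoelectronic, higher Z=51 is smaller); Sn⁴⁺ < In³⁺ (isoelectronic, higher Z=50 is smaller); In³⁺ < Cd²⁺ (both 46 e⁻, Z=49>48); Cd²⁺ < Hg²⁺ (same group, 1 shell fewer).
Full ascending order: Sb⁵⁺ < Sn⁴⁺ < In³⁺ < Cd²⁺ < Hg²⁺. Counting from the smallest, position 2 is Sn⁴⁺.

Sn⁴⁺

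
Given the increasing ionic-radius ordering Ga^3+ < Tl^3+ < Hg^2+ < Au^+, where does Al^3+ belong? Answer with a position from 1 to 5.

1

First list Z and electron count for each: Al^3+ has 10 e⁻ (Z=13), Ga^3+ has 28 e⁻ (Z=31), Tl^3+ has 78 e⁻ (Z=81), Hg^2+ has 78 e⁻ (Z=80), Au^+ has 78 e⁻ (Z=79). Al^3+ < Ga^3+ (same group, 1 shell fewer); Ga^3+ < Tl^3+ (same group, period 4 vs 6); Tl^3+ < Hg^2+ (both 78 e⁻, Z=81>80); Hg^2+ < Au^+ (isoelectronic, higher Z=80 is smaller).
The complete sequence is Al^3+ < Ga^3+ < Tl^3+ < Hg^2+ < Au^+. Al^3+ sits at position 1.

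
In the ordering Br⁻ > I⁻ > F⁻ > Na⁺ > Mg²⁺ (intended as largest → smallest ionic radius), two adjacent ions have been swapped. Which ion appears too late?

I⁻

Check each adjacent pair. Br⁻ and I⁻ are reversed: Br⁻ and I⁻ are in one column with the same charge; the lighter period-4 ion has one fewer shell and is smaller. No other neighbouring pair contradicts the periodic trends, so I⁻ is the ion listed too late.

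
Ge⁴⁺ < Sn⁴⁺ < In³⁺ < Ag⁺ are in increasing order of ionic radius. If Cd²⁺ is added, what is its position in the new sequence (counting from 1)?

Work out protons and electrons: Ge⁴⁺: 28 e⁻, Z=32, Sn⁴⁺: 46 e⁻, Z=50, In³⁺: 46 e⁻, Z=49, Cd²⁺: 46 e⁻, Z=48, Ag⁺: 46 e⁻, Z=47. Ge⁴⁺ < Sn⁴⁺ (same group, 1 shell fewer); Sn⁴⁺ < In³⁺ (both 46 e⁻, Z=50>49); In³⁺ < Cd²⁺ (isoelectronic, higher Z=49 is smaller); Cd²⁺ < Ag⁺ (both 46 e⁻, Z=48>47).
The complete sequence is Ge⁴⁺ < Sn⁴⁺ < In³⁺ < Cd²⁺ < Ag⁺. Cd²⁺ sits at position 4.

4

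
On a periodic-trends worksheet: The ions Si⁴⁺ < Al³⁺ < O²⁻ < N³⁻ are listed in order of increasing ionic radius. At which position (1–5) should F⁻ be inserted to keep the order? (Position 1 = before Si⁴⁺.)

Each ion has 10 electrons. The ranking follows nuclear charge in reverse — greater Z gives a smaller radius. Si⁴⁺ (Z=14), Al³⁺ (Z=13), F⁻ (Z=9), O²⁻ (Z=8), N³⁻ (Z=7).
With F⁻ included the full order is Si⁴⁺ < Al³⁺ < F⁻ < O²⁻ < N³⁻, so it takes position 3.

3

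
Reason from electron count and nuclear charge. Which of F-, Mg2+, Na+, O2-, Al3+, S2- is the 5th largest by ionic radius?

Mg2+

Work out protons and electrons: Al3+ (Z=13, 10 e⁻), Mg2+ (Z=12, 10 e⁻), Na+ (Z=11, 10 e⁻), F- (Z=9, 10 e⁻), O2- (Z=8, 10 e⁻), S2- (Z=16, 18 e⁻). Al3+ < Mg2+ (both 10 e⁻, Z=13>12); Mg2+ < Na+ (isoelectronic, higher Z=12 is smaller); Na+ < F- (isoelectronic, higher Z=11 is smaller); F- < O2- (isoelectronic, higher Z=9 is smaller); O2- < S2- (same group, 1 shell fewer).
Full ascending order: Al3+ < Mg2+ < Na+ < F- < O2- < S2-. Counting from the largest, position 5 is Mg2+.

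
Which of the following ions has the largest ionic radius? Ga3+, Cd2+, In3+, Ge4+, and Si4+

Electron counts and nuclear charges: Si4+ has 10 e⁻ (Z=14), Ge4+ has 28 e⁻ (Z=32), Ga3+ has 28 e⁻ (Z=31), In3+ has 46 e⁻ (Z=49), Cd2+ has 46 e⁻ (Z=48). Si4+ < Ge4+ (same group, period 3 vs 4); Ge4+ < Ga3+ (isoelectronic, higher Z=32 is smaller); Ga3+ < In3+ (same group, period 4 vs 5); In3+ < Cd2+ (isoelectronic, higher Z=49 is smaller).

Cd2+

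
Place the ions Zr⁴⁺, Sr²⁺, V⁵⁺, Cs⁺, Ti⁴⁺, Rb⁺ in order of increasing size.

V⁵⁺ < Ti⁴⁺ < Zr⁴⁺ < Sr²⁺ < Rb⁺ < Cs⁺

V⁵⁺ (Z=23, 18 e⁻), Ti⁴⁺ (Z=22, 18 e⁻), Zr⁴⁺ (Z=40, 36 e⁻), Sr²⁺ (Z=38, 36 e⁻), Rb⁺ (Z=37, 36 e⁻), Cs⁺ (Z=55, 54 e⁻). V⁵⁺ < Ti⁴⁺ (both 18 e⁻, Z=23>22); Ti⁴⁺ < Zr⁴⁺ (same group, period 4 vs 5); Zr⁴⁺ < Sr²⁺ (both 36 e⁻, Z=40>38); Sr²⁺ < Rb⁺ (both 36 e⁻, Z=38>37); Rb⁺ < Cs⁺ (same group, 1 shell fewer).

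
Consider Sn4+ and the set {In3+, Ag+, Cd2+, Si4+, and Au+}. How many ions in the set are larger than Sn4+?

Si4+: 10 e⁻, Z=14, Sn4+: 46 e⁻, Z=50, In3+: 46 e⁻, Z=49, Cd2+: 46 e⁻, Z=48, Ag+: 46 e⁻, Z=47, Au+: 78 e⁻, Z=79. Si4+ < Sn4+ (same group, 2 shells fewer); Sn4+ < In3+ (isoelectronic, higher Z=50 is smaller); In3+ < Cd2+ (isoelectronic, higher Z=49 is smaller); Cd2+ < Ag+ (isoelectronic, higher Z=48 is smaller); Ag+ < Au+ (same group, 1 shell fewer).
Placing each against Sn4+: smaller — Si4+; larger — In3+, Cd2+, Ag+, Au+. So 4 are larger.

4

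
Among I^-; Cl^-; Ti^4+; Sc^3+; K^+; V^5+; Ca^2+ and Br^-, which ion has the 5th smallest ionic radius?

First list Z and electron count for each: V^5+: 18 e⁻, Z=23, Ti^4+: 18 e⁻, Z=22, Sc^3+: 18 e⁻, Z=21, Ca^2+: 18 e⁻, Z=20, K^+: 18 e⁻, Z=19, Cl^-: 18 e⁻, Z=17, Br^-: 36 e⁻, Z=35, I^-: 54 e⁻, Z=53. V^5+ < Ti^4+ (both 18 e⁻, Z=23>22); Ti^4+ < Sc^3+ (isoelectronic, higher Z=22 is smaller); Sc^3+ < Ca^2+ (both 18 e⁻, Z=21>20); Ca^2+ < K^+ (both 18 e⁻, Z=20>19); K^+ < Cl^- (both 18 e⁻, Z=19>17); Cl^- < Br^- (same group, period 3 vs 4); Br^- < I^- (same group, period 4 vs 5).
Ordering: V^5+ < Ti^4+ < Sc^3+ < Ca^2+ < K^+ < Cl^- < Br^- < I^-. The 5th smallest is K^+.

K^+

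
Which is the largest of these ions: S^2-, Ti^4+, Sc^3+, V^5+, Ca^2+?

S^2-

All of these have 18 electrons (isoelectronic). With the same electron cloud, the ion with the most protons pulls it in tightest. Nuclear charges: V^5+ (Z=23), Ti^4+ (Z=22), Sc^3+ (Z=21), Ca^2+ (Z=20), S^2- (Z=16). Highest Z is smallest.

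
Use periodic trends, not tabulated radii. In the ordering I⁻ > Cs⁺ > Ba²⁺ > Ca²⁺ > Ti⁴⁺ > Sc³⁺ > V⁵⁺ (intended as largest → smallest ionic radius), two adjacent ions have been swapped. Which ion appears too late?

Sc³⁺

Compare adjacent ions: they are isoelectronic (18 e⁻) and Ti has more protons than Sc (22 vs 21), making Ti⁴⁺ smaller — yet in this decreasing list Ti⁴⁺ sits before Sc³⁺. Nothing else is reversed, so Sc³⁺ should move one place to the left.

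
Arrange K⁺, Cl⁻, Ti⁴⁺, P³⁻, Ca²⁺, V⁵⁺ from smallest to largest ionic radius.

V⁵⁺ < Ti⁴⁺ < Ca²⁺ < K⁺ < Cl⁻ < P³⁻

Isoelectronic series (18 e⁻ each). Size is set by nuclear charge: more protons means a smaller ion. V⁵⁺ (Z=23), Ti⁴⁺ (Z=22), Ca²⁺ (Z=20), K⁺ (Z=19), Cl⁻ (Z=17), P³⁻ (Z=15).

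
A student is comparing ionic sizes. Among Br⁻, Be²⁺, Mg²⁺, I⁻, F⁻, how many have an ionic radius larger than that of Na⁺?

3

Work out protons and electrons: Be²⁺: 2 e⁻, Z=4, Mg²⁺: 10 e⁻, Z=12, Na⁺: 10 e⁻, Z=11, F⁻: 10 e⁻, Z=9, Br⁻: 36 e⁻, Z=35, I⁻: 54 e⁻, Z=53. Be²⁺ < Mg²⁺ (same group, 1 shell fewer); Mg²⁺ < Na⁺ (both 10 e⁻, Z=12>11); Na⁺ < F⁻ (both 10 e⁻, Z=11>9); F⁻ < Br⁻ (same group, 2 shells fewer); Br⁻ < I⁻ (same group, period 4 vs 5).
Ordering all of them (including Na⁺) by radius gives Be²⁺ < Mg²⁺ < Na⁺ < F⁻ < Br⁻ < I⁻. That's 3.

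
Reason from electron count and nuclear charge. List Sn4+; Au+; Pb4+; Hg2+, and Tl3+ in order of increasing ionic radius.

Sn4+ (Z=50, 46 e⁻), Pb4+ (Z=82, 78 e⁻), Tl3+ (Z=81, 78 e⁻), Hg2+ (Z=80, 78 e⁻), Au+ (Z=79, 78 e⁻). Sn4+ < Pb4+ (same group, 1 shell fewer); Pb4+ < Tl3+ (both 78 e⁻, Z=82>81); Tl3+ < Hg2+ (both 78 e⁻, Z=81>80); Hg2+ < Au+ (isoelectronic, higher Z=80 is smaller).

Sn4+ < Pb4+ < Tl3+ < Hg2+ < Au+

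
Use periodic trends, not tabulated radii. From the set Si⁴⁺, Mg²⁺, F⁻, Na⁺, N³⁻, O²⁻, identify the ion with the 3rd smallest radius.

Na⁺

All of these have 10 electrons (isoelectronic). With the same electron cloud, the ion with the most protons pulls it in tightest. Nuclear charges: Si⁴⁺ (Z=14), Mg²⁺ (Z=12), Na⁺ (Z=11), F⁻ (Z=9), O²⁻ (Z=8), N³⁻ (Z=7). Highest Z is smallest.
Full ascending order: Si⁴⁺ < Mg²⁺ < Na⁺ < F⁻ < O²⁻ < N³⁻. Counting from the smallest, position 3 is Na⁺.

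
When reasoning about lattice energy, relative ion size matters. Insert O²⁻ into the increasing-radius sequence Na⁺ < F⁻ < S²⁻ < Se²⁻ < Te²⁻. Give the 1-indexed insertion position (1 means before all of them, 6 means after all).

3

Tabulating Z and e⁻: Na⁺ has 10 e⁻ (Z=11), F⁻ has 10 e⁻ (Z=9), O²⁻ has 10 e⁻ (Z=8), S²⁻ has 18 e⁻ (Z=16), Se²⁻ has 36 e⁻ (Z=34), Te²⁻ has 54 e⁻ (Z=52). Na⁺ < F⁻ (both 10 e⁻, Z=11>9); F⁻ < O²⁻ (isoelectronic, higher Z=9 is smaller); O²⁻ < S²⁻ (same group, 1 shell fewer); S²⁻ < Se²⁻ (same group, 1 shell fewer); Se²⁻ < Te²⁻ (same group, period 4 vs 5).
Merged order: Na⁺ < F⁻ < O²⁻ < S²⁻ < Se²⁻ < Te²⁻ — O²⁻ is number 3.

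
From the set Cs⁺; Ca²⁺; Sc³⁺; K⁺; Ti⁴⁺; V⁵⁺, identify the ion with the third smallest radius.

Tabulating Z and e⁻: V⁵⁺ has 18 e⁻ (Z=23), Ti⁴⁺ has 18 e⁻ (Z=22), Sc³⁺ has 18 e⁻ (Z=21), Ca²⁺ has 18 e⁻ (Z=20), K⁺ has 18 e⁻ (Z=19), Cs⁺ has 54 e⁻ (Z=55). V⁵⁺ < Ti⁴⁺ (isoelectronic, higher Z=23 is smaller); Ti⁴⁺ < Sc³⁺ (isoelectronic, higher Z=22 is smaller); Sc³⁺ < Ca²⁺ (both 18 e⁻, Z=21>20); Ca²⁺ < K⁺ (isoelectronic, higher Z=20 is smaller); K⁺ < Cs⁺ (same group, period 4 vs 6).
Ordering: V⁵⁺ < Ti⁴⁺ < Sc³⁺ < Ca²⁺ < K⁺ < Cs⁺. The third smallest is Sc³⁺.

Sc³⁺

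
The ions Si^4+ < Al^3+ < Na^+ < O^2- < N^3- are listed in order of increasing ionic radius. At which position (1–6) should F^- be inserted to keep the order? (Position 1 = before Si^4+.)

4

Isoelectronic series (10 e⁻ each). Size is set by nuclear charge: more protons means a smaller ion. Si^4+ (Z=14), Al^3+ (Z=13), Na^+ (Z=11), F^- (Z=9), O^2- (Z=8), N^3- (Z=7).
Merged order: Si^4+ < Al^3+ < Na^+ < F^- < O^2- < N^3- — F^- is number 4.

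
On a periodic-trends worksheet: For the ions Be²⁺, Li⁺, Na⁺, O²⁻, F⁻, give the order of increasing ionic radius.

Work out protons and electrons: Be²⁺: 2 e⁻, Z=4, Li⁺: 2 e⁻, Z=3, Na⁺: 10 e⁻, Z=11, F⁻: 10 e⁻, Z=9, O²⁻: 10 e⁻, Z=8. Be²⁺ < Li⁺ (both 2 e⁻, Z=4>3); Li⁺ < Na⁺ (same group, period 2 vs 3); Na⁺ < F⁻ (both 10 e⁻, Z=11>9); F⁻ < O²⁻ (isoelectronic, higher Z=9 is smaller).

Be²⁺ < Li⁺ < Na⁺ < F⁻ < O²⁻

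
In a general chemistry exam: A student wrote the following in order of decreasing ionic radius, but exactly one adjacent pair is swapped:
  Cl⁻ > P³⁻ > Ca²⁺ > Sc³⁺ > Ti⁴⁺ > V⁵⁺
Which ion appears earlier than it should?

Compare adjacent ions: both have 18 electrons but Z(Cl)=17 > Z(P)=15, so Cl⁻ should be the smaller of the two — yet in this decreasing list Cl⁻ sits before P³⁻. Nothing else is reversed, so Cl⁻ should move one place to the right.

Cl⁻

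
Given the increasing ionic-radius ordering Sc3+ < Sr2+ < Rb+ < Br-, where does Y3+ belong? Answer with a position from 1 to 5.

Sc3+: 18 e⁻, Z=21, Y3+: 36 e⁻, Z=39, Sr2+: 36 e⁻, Z=38, Rb+: 36 e⁻, Z=37, Br-: 36 e⁻, Z=35. Sc3+ < Y3+ (same group, period 4 vs 5); Y3+ < Sr2+ (isoelectronic, higher Z=39 is smaller); Sr2+ < Rb+ (isoelectronic, higher Z=38 is smaller); Rb+ < Br- (both 36 e⁻, Z=37>35).
Putting Y3+ in gives Sc3+ < Y3+ < Sr2+ < Rb+ < Br-; it lands at slot 2.

2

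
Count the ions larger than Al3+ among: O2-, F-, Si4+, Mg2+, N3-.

4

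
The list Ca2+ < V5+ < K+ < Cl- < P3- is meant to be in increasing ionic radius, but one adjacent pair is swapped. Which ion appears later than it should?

V5+

Compare adjacent ions: V5+ and Ca2+ share 18 electrons; the higher nuclear charge on V (Z=23) contracts it more, so V5+ < Ca2+ — yet in this increasing list Ca2+ sits before V5+. Nothing else is reversed, so V5+ should move one place to the left.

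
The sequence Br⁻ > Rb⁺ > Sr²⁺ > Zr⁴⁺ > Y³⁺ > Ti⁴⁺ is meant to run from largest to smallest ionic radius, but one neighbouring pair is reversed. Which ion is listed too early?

Zr⁴⁺

Check each adjacent pair. Zr⁴⁺ and Y³⁺ are reversed: Zr⁴⁺ and Y³⁺ share 36 electrons; the higher nuclear charge on Zr (Z=40) contracts it more, so Zr⁴⁺ < Y³⁺. No other neighbouring pair contradicts the periodic trends, so Zr⁴⁺ is the ion listed too early.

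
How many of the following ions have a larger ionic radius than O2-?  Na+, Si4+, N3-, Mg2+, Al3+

Isoelectronic series (10 e⁻ each). Size is set by nuclear charge: more protons means a smaller ion. Si4+ (Z=14), Al3+ (Z=13), Mg2+ (Z=12), Na+ (Z=11), O2- (Z=8), N3- (Z=7).
Overall: Si4+ < Al3+ < Mg2+ < Na+ < O2- < N3-. O2- has 4 below it and 1 above. That's 1.

1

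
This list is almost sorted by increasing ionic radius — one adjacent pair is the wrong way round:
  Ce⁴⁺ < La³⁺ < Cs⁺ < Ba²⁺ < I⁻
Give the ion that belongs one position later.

The pair Cs⁺, Ba²⁺ is the wrong way round — Ba²⁺ and Cs⁺ share 54 electrons; the higher nuclear charge on Ba (Z=56) contracts it more, so Ba²⁺ < Cs⁺. All other adjacent pairs agree with periodic trends, so Cs⁺ is the misplaced ion.

Cs⁺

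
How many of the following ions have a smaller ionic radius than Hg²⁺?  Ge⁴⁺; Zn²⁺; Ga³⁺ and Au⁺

Tabulating Z and e⁻: Ge⁴⁺ (Z=32, 28 e⁻), Ga³⁺ (Z=31, 28 e⁻), Zn²⁺ (Z=30, 28 e⁻), Hg²⁺ (Z=80, 78 e⁻), Au⁺ (Z=79, 78 e⁻). Ge⁴⁺ < Ga³⁺ (both 28 e⁻, Z=32>31); Ga³⁺ < Zn²⁺ (isoelectronic, higher Z=31 is smaller); Zn²⁺ < Hg²⁺ (same group, 2 shells fewer); Hg²⁺ < Au⁺ (both 78 e⁻, Z=80>79).
Placing each against Hg²⁺: smaller — Ge⁴⁺, Ga³⁺, Zn²⁺; larger — Au⁺. Count: 3.

3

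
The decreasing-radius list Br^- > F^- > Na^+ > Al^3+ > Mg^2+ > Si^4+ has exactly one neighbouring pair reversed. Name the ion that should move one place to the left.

Compare adjacent ions: Al^3+ and Mg^2+ share 10 electrons; the higher nuclear charge on Al (Z=13) contracts it more, so Al^3+ < Mg^2+ — yet in this decreasing list Al^3+ sits before Mg^2+. Nothing else is reversed, so Mg^2+ should move one place to the left.

Mg^2+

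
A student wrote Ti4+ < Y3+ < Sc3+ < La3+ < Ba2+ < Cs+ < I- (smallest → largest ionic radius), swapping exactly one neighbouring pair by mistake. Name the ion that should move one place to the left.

Scanning neighbour by neighbour, only Y3+/Sc3+ violates a trend: same group and charge — period 4 sits above period 5, so Sc3+ is smaller. That makes Sc3+ the one sitting a position late relative to where it belongs.

Sc3+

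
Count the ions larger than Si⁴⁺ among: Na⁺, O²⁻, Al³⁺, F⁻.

4

All of these have 10 electrons (isoelectronic). With the same electron cloud, the ion with the most protons pulls it in tightest. Nuclear charges: Si⁴⁺ (Z=14), Al³⁺ (Z=13), Na⁺ (Z=11), F⁻ (Z=9), O²⁻ (Z=8). Highest Z is smallest.
Ordering all of them (including Si⁴⁺) by radius gives Si⁴⁺ < Al³⁺ < Na⁺ < F⁻ < O²⁻. That's 4.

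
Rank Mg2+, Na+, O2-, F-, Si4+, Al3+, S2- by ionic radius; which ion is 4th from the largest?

Tabulating Z and e⁻: Si4+ (Z=14, 10 e⁻), Al3+ (Z=13, 10 e⁻), Mg2+ (Z=12, 10 e⁻), Na+ (Z=11, 10 e⁻), F- (Z=9, 10 e⁻), O2- (Z=8, 10 e⁻), S2- (Z=16, 18 e⁻). Si4+ < Al3+ (isoelectronic, higher Z=14 is smaller); Al3+ < Mg2+ (both 10 e⁻, Z=13>12); Mg2+ < Na+ (isoelectronic, higher Z=12 is smaller); Na+ < F- (isoelectronic, higher Z=11 is smaller); F- < O2- (both 10 e⁻, Z=9>8); O2- < S2- (same group, 1 shell fewer).
Ordering: Si4+ < Al3+ < Mg2+ < Na+ < F- < O2- < S2-. The 4th largest is Na+.

Na+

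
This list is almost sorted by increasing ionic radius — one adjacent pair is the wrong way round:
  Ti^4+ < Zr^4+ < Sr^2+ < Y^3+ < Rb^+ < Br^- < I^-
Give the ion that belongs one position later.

Sr^2+

The pair Sr^2+, Y^3+ is the wrong way round — Y^3+ and Sr^2+ share 36 electrons; the higher nuclear charge on Y (Z=39) contracts it more, so Y^3+ < Sr^2+. All other adjacent pairs agree with periodic trends, so Sr^2+ is the misplaced ion.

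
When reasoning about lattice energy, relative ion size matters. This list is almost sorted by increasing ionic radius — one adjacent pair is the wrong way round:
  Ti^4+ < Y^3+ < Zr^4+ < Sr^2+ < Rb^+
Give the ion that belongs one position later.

Compare adjacent ions: they are isoelectronic (36 e⁻) and Zr has more protons than Y (40 vs 39), making Zr^4+ smaller — yet in this increasing list Y^3+ sits before Zr^4+. Nothing else is reversed, so Y^3+ should move one place to the right.

Y^3+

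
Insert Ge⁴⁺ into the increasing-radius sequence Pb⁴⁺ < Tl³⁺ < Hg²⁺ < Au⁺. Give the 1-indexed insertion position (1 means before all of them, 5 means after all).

1

First list Z and electron count for each: Ge⁴⁺ has 28 e⁻ (Z=32), Pb⁴⁺ has 78 e⁻ (Z=82), Tl³⁺ has 78 e⁻ (Z=81), Hg²⁺ has 78 e⁻ (Z=80), Au⁺ has 78 e⁻ (Z=79). Ge⁴⁺ < Pb⁴⁺ (same group, period 4 vs 6); Pb⁴⁺ < Tl³⁺ (isoelectronic, higher Z=82 is smaller); Tl³⁺ < Hg²⁺ (both 78 e⁻, Z=81>80); Hg²⁺ < Au⁺ (isoelectronic, higher Z=80 is smaller).
With Ge⁴⁺ included the full order is Ge⁴⁺ < Pb⁴⁺ < Tl³⁺ < Hg²⁺ < Au⁺, so it takes position 1.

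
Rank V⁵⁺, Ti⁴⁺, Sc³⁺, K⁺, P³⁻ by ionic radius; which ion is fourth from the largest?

All of these have 18 electrons (isoelectronic). With the same electron cloud, the ion with the most protons pulls it in tightest. Nuclear charges: V⁵⁺ (Z=23), Ti⁴⁺ (Z=22), Sc³⁺ (Z=21), K⁺ (Z=19), P³⁻ (Z=15). Highest Z is smallest.
So the order is V⁵⁺ < Ti⁴⁺ < Sc³⁺ < K⁺ < P³⁻; the 4th-largest ion is Ti⁴⁺.

Ti⁴⁺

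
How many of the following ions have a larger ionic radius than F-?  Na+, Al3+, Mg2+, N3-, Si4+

1

Isoelectronic series (10 e⁻ each). Size is set by nuclear charge: more protons means a smaller ion. Si4+ (Z=14), Al3+ (Z=13), Mg2+ (Z=12), Na+ (Z=11), F- (Z=9), N3- (Z=7).
Placing each against F-: smaller — Si4+, Al3+, Mg2+, Na+; larger — N3-. So 1 is larger.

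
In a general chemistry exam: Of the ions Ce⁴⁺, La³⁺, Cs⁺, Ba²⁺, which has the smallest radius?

Ce⁴⁺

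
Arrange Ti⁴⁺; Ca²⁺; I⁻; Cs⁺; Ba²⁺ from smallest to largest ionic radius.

Ti⁴⁺: 18 e⁻, Z=22, Ca²⁺: 18 e⁻, Z=20, Ba²⁺: 54 e⁻, Z=56, Cs⁺: 54 e⁻, Z=55, I⁻: 54 e⁻, Z=53. Ti⁴⁺ < Ca²⁺ (both 18 e⁻, Z=22>20); Ca²⁺ < Ba²⁺ (same group, 2 shells fewer); Ba²⁺ < Cs⁺ (isoelectronic, higher Z=56 is smaller); Cs⁺ < I⁻ (isoelectronic, higher Z=55 is smaller).

Ti⁴⁺ < Ca²⁺ < Ba²⁺ < Cs⁺ < I⁻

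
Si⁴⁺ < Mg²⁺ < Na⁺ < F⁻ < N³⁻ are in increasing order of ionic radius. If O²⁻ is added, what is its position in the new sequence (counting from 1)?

Each ion has 10 electrons. The ranking follows nuclear charge in reverse — greater Z gives a smaller radius. Si⁴⁺ (Z=14), Mg²⁺ (Z=12), Na⁺ (Z=11), F⁻ (Z=9), O²⁻ (Z=8), N³⁻ (Z=7).
The complete sequence is Si⁴⁺ < Mg²⁺ < Na⁺ < F⁻ < O²⁻ < N³⁻. O²⁻ sits at position 5.

5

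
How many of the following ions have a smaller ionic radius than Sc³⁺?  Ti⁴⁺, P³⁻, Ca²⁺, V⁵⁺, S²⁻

2

All of these have 18 electrons (isoelectronic). With the same electron cloud, the ion with the most protons pulls it in tightest. Nuclear charges: V⁵⁺ (Z=23), Ti⁴⁺ (Z=22), Sc³⁺ (Z=21), Ca²⁺ (Z=20), S²⁻ (Z=16), P³⁻ (Z=15). Highest Z is smallest.
Overall: V⁵⁺ < Ti⁴⁺ < Sc³⁺ < Ca²⁺ < S²⁻ < P³⁻. Sc³⁺ has 2 below it and 3 above. So 2 are smaller.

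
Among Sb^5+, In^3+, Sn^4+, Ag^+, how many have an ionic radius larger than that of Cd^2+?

1

All of these have 46 electrons (isoelectronic). With the same electron cloud, the ion with the most protons pulls it in tightest. Nuclear charges: Sb^5+ (Z=51), Sn^4+ (Z=50), In^3+ (Z=49), Cd^2+ (Z=48), Ag^+ (Z=47). Highest Z is smallest.
Relative to Cd^2+, the ions that are larger are Ag^+. That's 1.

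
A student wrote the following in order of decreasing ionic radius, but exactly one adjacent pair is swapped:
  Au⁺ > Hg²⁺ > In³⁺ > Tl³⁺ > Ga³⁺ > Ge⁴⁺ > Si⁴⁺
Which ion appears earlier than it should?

In³⁺

Compare adjacent ions: same group and charge — period 5 sits above period 6, so In³⁺ is smaller — yet in this decreasing list In³⁺ sits before Tl³⁺. Nothing else is reversed, so In³⁺ should move one place to the right.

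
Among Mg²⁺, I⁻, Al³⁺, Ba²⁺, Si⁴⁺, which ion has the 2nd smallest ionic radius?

Si⁴⁺ has 10 e⁻ (Z=14), Al³⁺ has 10 e⁻ (Z=13), Mg²⁺ has 10 e⁻ (Z=12), Ba²⁺ has 54 e⁻ (Z=56), I⁻ has 54 e⁻ (Z=53). Si⁴⁺ < Al³⁺ (both 10 e⁻, Z=14>13); Al³⁺ < Mg²⁺ (isoelectronic, higher Z=13 is smaller); Mg²⁺ < Ba²⁺ (same group, period 3 vs 6); Ba²⁺ < I⁻ (isoelectronic, higher Z=56 is smaller).
Full ascending order: Si⁴⁺ < Al³⁺ < Mg²⁺ < Ba²⁺ < I⁻. Counting from the smallest, position 2 is Al³⁺.

Al³⁺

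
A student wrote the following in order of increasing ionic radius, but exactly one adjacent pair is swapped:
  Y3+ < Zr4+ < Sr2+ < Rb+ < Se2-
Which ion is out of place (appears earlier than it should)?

Y3+

The pair Y3+, Zr4+ is the wrong way round — both have 36 electrons but Z(Zr)=40 > Z(Y)=39, so Zr4+ should be the smaller of the two. All other adjacent pairs agree with periodic trends, so Y3+ is the misplaced ion.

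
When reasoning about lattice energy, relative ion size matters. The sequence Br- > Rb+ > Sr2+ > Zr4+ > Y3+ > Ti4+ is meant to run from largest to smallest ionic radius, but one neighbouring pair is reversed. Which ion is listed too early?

Check each adjacent pair. Zr4+ and Y3+ are reversed: both have 36 electrons but Z(Zr)=40 > Z(Y)=39, so Zr4+ should be the smaller of the two. No other neighbouring pair contradicts the periodic trends, so Zr4+ is the ion listed too early.

Zr4+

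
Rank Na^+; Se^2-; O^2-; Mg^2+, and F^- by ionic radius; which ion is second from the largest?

Work out protons and electrons: Mg^2+: 10 e⁻, Z=12, Na^+: 10 e⁻, Z=11, F^-: 10 e⁻, Z=9, O^2-: 10 e⁻, Z=8, Se^2-: 36 e⁻, Z=34. Mg^2+ < Na^+ (both 10 e⁻, Z=12>11); Na^+ < F^- (isoelectronic, higher Z=11 is smaller); F^- < O^2- (both 10 e⁻, Z=9>8); O^2- < Se^2- (same group, period 2 vs 4).
Full ascending order: Mg^2+ < Na^+ < F^- < O^2- < Se^2-. Counting from the largest, position 2 is O^2-.

O^2-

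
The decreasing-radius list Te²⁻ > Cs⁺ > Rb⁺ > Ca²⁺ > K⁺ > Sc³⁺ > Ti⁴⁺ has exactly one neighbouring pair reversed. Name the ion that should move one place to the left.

Check each adjacent pair. Ca²⁺ and K⁺ are reversed: they are isoelectronic (18 e⁻) and Ca has more protons than K (20 vs 19), making Ca²⁺ smaller. No other neighbouring pair contradicts the periodic trends, so K⁺ is the ion listed too late.

K⁺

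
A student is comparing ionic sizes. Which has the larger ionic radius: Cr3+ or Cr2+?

Cr2+

These are all Cr ions. Removing more electrons (higher positive charge) pulls the remaining electrons in closer, so Cr3+ is smallest and Cr2+ is largest.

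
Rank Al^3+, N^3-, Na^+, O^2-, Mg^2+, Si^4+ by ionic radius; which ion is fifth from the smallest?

All of these have 10 electrons (isoelectronic). With the same electron cloud, the ion with the most protons pulls it in tightest. Nuclear charges: Si^4+ (Z=14), Al^3+ (Z=13), Mg^2+ (Z=12), Na^+ (Z=11), O^2- (Z=8), N^3- (Z=7). Highest Z is smallest.
Ordering: Si^4+ < Al^3+ < Mg^2+ < Na^+ < O^2- < N^3-. The fifth smallest is O^2-.

O^2-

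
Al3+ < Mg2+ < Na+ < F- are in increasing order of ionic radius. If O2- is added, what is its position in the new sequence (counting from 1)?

5

These species are isoelectronic with 10 electrons. The only difference is the number of protons: Al3+ (Z=13), Mg2+ (Z=12), Na+ (Z=11), F- (Z=9), O2- (Z=8). The strongest nuclear pull (Al3+) gives the smallest ion.
The complete sequence is Al3+ < Mg2+ < Na+ < F- < O2-. O2- sits at position 5.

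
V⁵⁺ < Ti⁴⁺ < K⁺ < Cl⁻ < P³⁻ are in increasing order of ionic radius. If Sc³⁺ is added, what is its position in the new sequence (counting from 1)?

All of these have 18 electrons (isoelectronic). With the same electron cloud, the ion with the most protons pulls it in tightest. Nuclear charges: V⁵⁺ (Z=23), Ti⁴⁺ (Z=22), Sc³⁺ (Z=21), K⁺ (Z=19), Cl⁻ (Z=17), P³⁻ (Z=15). Highest Z is smallest.
With Sc³⁺ included the full order is V⁵⁺ < Ti⁴⁺ < Sc³⁺ < K⁺ < Cl⁻ < P³⁻, so it takes position 3.

3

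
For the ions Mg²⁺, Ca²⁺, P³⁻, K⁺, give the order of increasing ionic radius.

Mg²⁺ < Ca²⁺ < K⁺ < P³⁻

Mg²⁺ (Z=12, 10 e⁻), Ca²⁺ (Z=20, 18 e⁻), K⁺ (Z=19, 18 e⁻), P³⁻ (Z=15, 18 e⁻). Mg²⁺ < Ca²⁺ (same group, period 3 vs 4); Ca²⁺ < K⁺ (both 18 e⁻, Z=20>19); K⁺ < P³⁻ (both 18 e⁻, Z=19>15).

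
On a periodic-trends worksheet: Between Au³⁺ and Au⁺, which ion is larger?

Au⁺

For a single element, ionic radius drops as positive charge rises — Au³⁺ < Au⁺.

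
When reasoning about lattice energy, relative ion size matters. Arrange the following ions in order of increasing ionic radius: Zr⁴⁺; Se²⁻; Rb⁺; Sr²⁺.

Zr⁴⁺ < Sr²⁺ < Rb⁺ < Se²⁻

Each ion has 36 electrons. The ranking follows nuclear charge in reverse — greater Z gives a smaller radius. Zr⁴⁺ (Z=40), Sr²⁺ (Z=38), Rb⁺ (Z=37), Se²⁻ (Z=34).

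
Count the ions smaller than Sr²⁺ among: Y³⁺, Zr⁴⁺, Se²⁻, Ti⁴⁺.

Tabulating Z and e⁻: Ti⁴⁺ has 18 e⁻ (Z=22), Zr⁴⁺ has 36 e⁻ (Z=40), Y³⁺ has 36 e⁻ (Z=39), Sr²⁺ has 36 e⁻ (Z=38), Se²⁻ has 36 e⁻ (Z=34). Ti⁴⁺ < Zr⁴⁺ (same group, period 4 vs 5); Zr⁴⁺ < Y³⁺ (isoelectronic, higher Z=40 is smaller); Y³⁺ < Sr²⁺ (isoelectronic, higher Z=39 is smaller); Sr²⁺ < Se²⁻ (isoelectronic, higher Z=38 is smaller).
Placing each against Sr²⁺: smaller — Ti⁴⁺, Zr⁴⁺, Y³⁺; larger — Se²⁻. So 3 are smaller.

3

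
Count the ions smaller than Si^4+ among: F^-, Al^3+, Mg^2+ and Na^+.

0

Each ion has 10 electrons. The ranking follows nuclear charge in reverse — greater Z gives a smaller radius. Si^4+ (Z=14), Al^3+ (Z=13), Mg^2+ (Z=12), Na^+ (Z=11), F^- (Z=9).
Overall: Si^4+ < Al^3+ < Mg^2+ < Na^+ < F^-. Si^4+ has 0 below it and 4 above. Count: 0.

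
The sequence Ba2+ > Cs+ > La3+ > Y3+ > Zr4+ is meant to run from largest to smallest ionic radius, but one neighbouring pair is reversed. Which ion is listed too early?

Ba2+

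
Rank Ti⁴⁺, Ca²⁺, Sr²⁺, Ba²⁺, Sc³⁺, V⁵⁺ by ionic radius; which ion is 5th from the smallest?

Sr²⁺

Work out protons and electrons: V⁵⁺ (Z=23, 18 e⁻), Ti⁴⁺ (Z=22, 18 e⁻), Sc³⁺ (Z=21, 18 e⁻), Ca²⁺ (Z=20, 18 e⁻), Sr²⁺ (Z=38, 36 e⁻), Ba²⁺ (Z=56, 54 e⁻). V⁵⁺ < Ti⁴⁺ (isoelectronic, higher Z=23 is smaller); Ti⁴⁺ < Sc³⁺ (isoelectronic, higher Z=22 is smaller); Sc³⁺ < Ca²⁺ (isoelectronic, higher Z=21 is smaller); Ca²⁺ < Sr²⁺ (same group, period 4 vs 5); Sr²⁺ < Ba²⁺ (same group, period 5 vs 6).
Ordering: V⁵⁺ < Ti⁴⁺ < Sc³⁺ < Ca²⁺ < Sr²⁺ < Ba²⁺. The 5th smallest is Sr²⁺.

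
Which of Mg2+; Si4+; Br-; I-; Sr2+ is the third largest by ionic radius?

Sr2+

Work out protons and electrons: Si4+ has 10 e⁻ (Z=14), Mg2+ has 10 e⁻ (Z=12), Sr2+ has 36 e⁻ (Z=38), Br- has 36 e⁻ (Z=35), I- has 54 e⁻ (Z=53). Si4+ < Mg2+ (isoelectronic, higher Z=14 is smaller); Mg2+ < Sr2+ (same group, period 3 vs 5); Sr2+ < Br- (isoelectronic, higher Z=38 is smaller); Br- < I- (same group, period 4 vs 5).
So the order is Si4+ < Mg2+ < Sr2+ < Br- < I-; the 3rd-largest ion is Sr2+.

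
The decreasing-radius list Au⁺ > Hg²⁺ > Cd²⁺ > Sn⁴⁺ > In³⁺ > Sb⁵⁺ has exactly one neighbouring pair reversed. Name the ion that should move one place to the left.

Scanning neighbour by neighbour, only Sn⁴⁺/In³⁺ violates a trend: Sn⁴⁺ and In³⁺ share 46 electrons; the higher nuclear charge on Sn (Z=50) contracts it more, so Sn⁴⁺ < In³⁺. That makes In³⁺ the one sitting a position late relative to where it belongs.

In³⁺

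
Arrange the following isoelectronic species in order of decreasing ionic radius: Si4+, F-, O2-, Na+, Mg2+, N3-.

N3- > O2- > F- > Na+ > Mg2+ > Si4+

All of these have 10 electrons (isoelectronic). With the same electron cloud, the ion with the most protons pulls it in tightest. Nuclear charges: Si4+ (Z=14), Mg2+ (Z=12), Na+ (Z=11), F- (Z=9), O2- (Z=8), N3- (Z=7). Highest Z is smallest.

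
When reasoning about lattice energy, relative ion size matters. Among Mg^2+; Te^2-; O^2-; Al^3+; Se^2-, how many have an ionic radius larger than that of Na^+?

Electron counts and nuclear charges: Al^3+ has 10 e⁻ (Z=13), Mg^2+ has 10 e⁻ (Z=12), Na^+ has 10 e⁻ (Z=11), O^2- has 10 e⁻ (Z=8), Se^2- has 36 e⁻ (Z=34), Te^2- has 54 e⁻ (Z=52). Al^3+ < Mg^2+ (both 10 e⁻, Z=13>12); Mg^2+ < Na^+ (both 10 e⁻, Z=12>11); Na^+ < O^2- (isoelectronic, higher Z=11 is smaller); O^2- < Se^2- (same group, 2 shells fewer); Se^2- < Te^2- (same group, 1 shell fewer).
Ordering all of them (including Na^+) by radius gives Al^3+ < Mg^2+ < Na^+ < O^2- < Se^2- < Te^2-. Count: 3.

3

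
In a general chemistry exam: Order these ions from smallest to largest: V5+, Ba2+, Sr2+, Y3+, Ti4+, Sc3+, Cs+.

V5+ < Ti4+ < Sc3+ < Y3+ < Sr2+ < Ba2+ < Cs+

Work out protons and electrons: V5+ (Z=23, 18 e⁻), Ti4+ (Z=22, 18 e⁻), Sc3+ (Z=21, 18 e⁻), Y3+ (Z=39, 36 e⁻), Sr2+ (Z=38, 36 e⁻), Ba2+ (Z=56, 54 e⁻), Cs+ (Z=55, 54 e⁻). V5+ < Ti4+ (isoelectronic, higher Z=23 is smaller); Ti4+ < Sc3+ (isoelectronic, higher Z=22 is smaller); Sc3+ < Y3+ (same group, period 4 vs 5); Y3+ < Sr2+ (both 36 e⁻, Z=39>38); Sr2+ < Ba2+ (same group, period 5 vs 6); Ba2+ < Cs+ (both 54 e⁻, Z=56>55).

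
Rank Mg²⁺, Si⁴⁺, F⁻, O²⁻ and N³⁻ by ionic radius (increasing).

These species are isoelectronic with 10 electrons. The only difference is the number of protons: Si⁴⁺ (Z=14), Mg²⁺ (Z=12), F⁻ (Z=9), O²⁻ (Z=8), N³⁻ (Z=7). The strongest nuclear pull (Si⁴⁺) gives the smallest ion.

Si⁴⁺ < Mg²⁺ < F⁻ < O²⁻ < N³⁻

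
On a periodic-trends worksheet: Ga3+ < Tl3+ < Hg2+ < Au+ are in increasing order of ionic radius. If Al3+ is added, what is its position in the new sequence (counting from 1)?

Work out protons and electrons: Al3+ has 10 e⁻ (Z=13), Ga3+ has 28 e⁻ (Z=31), Tl3+ has 78 e⁻ (Z=81), Hg2+ has 78 e⁻ (Z=80), Au+ has 78 e⁻ (Z=79). Al3+ < Ga3+ (same group, 1 shell fewer); Ga3+ < Tl3+ (same group, 2 shells fewer); Tl3+ < Hg2+ (both 78 e⁻, Z=81>80); Hg2+ < Au+ (both 78 e⁻, Z=80>79).
Merged order: Al3+ < Ga3+ < Tl3+ < Hg2+ < Au+ — Al3+ is number 1.

1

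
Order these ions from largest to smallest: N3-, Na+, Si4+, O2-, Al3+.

All of these have 10 electrons (isoelectronic). With the same electron cloud, the ion with the most protons pulls it in tightest. Nuclear charges: Si4+ (Z=14), Al3+ (Z=13), Na+ (Z=11), O2- (Z=8), N3- (Z=7). Highest Z is smallest.

N3- > O2- > Na+ > Al3+ > Si4+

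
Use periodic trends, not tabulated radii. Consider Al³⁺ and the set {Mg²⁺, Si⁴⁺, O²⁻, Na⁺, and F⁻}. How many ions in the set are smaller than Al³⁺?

Each ion has 10 electrons. The ranking follows nuclear charge in reverse — greater Z gives a smaller radius. Si⁴⁺ (Z=14), Al³⁺ (Z=13), Mg²⁺ (Z=12), Na⁺ (Z=11), F⁻ (Z=9), O²⁻ (Z=8).
Ordering all of them (including Al³⁺) by radius gives Si⁴⁺ < Al³⁺ < Mg²⁺ < Na⁺ < F⁻ < O²⁻. So 1 is smaller.

1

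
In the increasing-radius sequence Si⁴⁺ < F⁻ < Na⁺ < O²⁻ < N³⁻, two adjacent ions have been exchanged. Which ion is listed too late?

Compare adjacent ions: Na⁺ and F⁻ share 10 electrons; the higher nuclear charge on Na (Z=11) contracts it more, so Na⁺ < F⁻ — yet in this increasing list F⁻ sits before Na⁺. Nothing else is reversed, so Na⁺ should move one place to the left.

Na⁺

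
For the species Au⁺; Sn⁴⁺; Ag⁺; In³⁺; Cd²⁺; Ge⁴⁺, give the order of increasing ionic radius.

Ge⁴⁺ < Sn⁴⁺ < In³⁺ < Cd²⁺ < Ag⁺ < Au⁺

Electron counts and nuclear charges: Ge⁴⁺ (Z=32, 28 e⁻), Sn⁴⁺ (Z=50, 46 e⁻), In³⁺ (Z=49, 46 e⁻), Cd²⁺ (Z=48, 46 e⁻), Ag⁺ (Z=47, 46 e⁻), Au⁺ (Z=79, 78 e⁻). Ge⁴⁺ < Sn⁴⁺ (same group, period 4 vs 5); Sn⁴⁺ < In³⁺ (both 46 e⁻, Z=50>49); In³⁺ < Cd²⁺ (both 46 e⁻, Z=49>48); Cd²⁺ < Ag⁺ (isoelectronic, higher Z=48 is smaller); Ag⁺ < Au⁺ (same group, period 5 vs 6).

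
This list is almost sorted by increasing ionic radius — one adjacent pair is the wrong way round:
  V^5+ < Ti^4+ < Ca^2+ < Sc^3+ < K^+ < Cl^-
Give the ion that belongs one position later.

Ca^2+

Scanning neighbour by neighbour, only Ca^2+/Sc^3+ violates a trend: both have 18 electrons but Z(Sc)=21 > Z(Ca)=20, so Sc^3+ should be the smaller of the two. That makes Ca^2+ the one sitting a position early relative to where it belongs.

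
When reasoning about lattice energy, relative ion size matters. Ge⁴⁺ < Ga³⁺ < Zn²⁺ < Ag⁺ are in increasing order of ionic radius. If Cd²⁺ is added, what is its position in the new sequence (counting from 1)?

Electron counts and nuclear charges: Ge⁴⁺ (Z=32, 28 e⁻), Ga³⁺ (Z=31, 28 e⁻), Zn²⁺ (Z=30, 28 e⁻), Cd²⁺ (Z=48, 46 e⁻), Ag⁺ (Z=47, 46 e⁻). Ge⁴⁺ < Ga³⁺ (both 28 e⁻, Z=32>31); Ga³⁺ < Zn²⁺ (both 28 e⁻, Z=31>30); Zn²⁺ < Cd²⁺ (same group, period 4 vs 5); Cd²⁺ < Ag⁺ (isoelectronic, higher Z=48 is smaller).
With Cd²⁺ included the full order is Ge⁴⁺ < Ga³⁺ < Zn²⁺ < Cd²⁺ < Ag⁺, so it takes position 4.

4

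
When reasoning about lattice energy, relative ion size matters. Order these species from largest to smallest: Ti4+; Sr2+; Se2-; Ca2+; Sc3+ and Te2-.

Te2- > Se2- > Sr2+ > Ca2+ > Sc3+ > Ti4+

First list Z and electron count for each: Ti4+ (Z=22, 18 e⁻), Sc3+ (Z=21, 18 e⁻), Ca2+ (Z=20, 18 e⁻), Sr2+ (Z=38, 36 e⁻), Se2- (Z=34, 36 e⁻), Te2- (Z=52, 54 e⁻). Ti4+ < Sc3+ (both 18 e⁻, Z=22>21); Sc3+ < Ca2+ (both 18 e⁻, Z=21>20); Ca2+ < Sr2+ (same group, period 4 vs 5); Sr2+ < Se2- (isoelectronic, higher Z=38 is smaller); Se2- < Te2- (same group, period 4 vs 5).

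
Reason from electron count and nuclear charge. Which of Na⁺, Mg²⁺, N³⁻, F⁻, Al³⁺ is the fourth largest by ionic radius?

Mg²⁺

These species are isoelectronic with 10 electrons. The only difference is the number of protons: Al³⁺ (Z=13), Mg²⁺ (Z=12), Na⁺ (Z=11), F⁻ (Z=9), N³⁻ (Z=7). The strongest nuclear pull (Al³⁺) gives the smallest ion.
Full ascending order: Al³⁺ < Mg²⁺ < Na⁺ < F⁻ < N³⁻. Counting from the largest, position 4 is Mg²⁺.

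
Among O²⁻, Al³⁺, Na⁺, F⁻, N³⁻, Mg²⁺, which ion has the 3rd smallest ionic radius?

Each ion has 10 electrons. The ranking follows nuclear charge in reverse — greater Z gives a smaller radius. Al³⁺ (Z=13), Mg²⁺ (Z=12), Na⁺ (Z=11), F⁻ (Z=9), O²⁻ (Z=8), N³⁻ (Z=7).
Ordering: Al³⁺ < Mg²⁺ < Na⁺ < F⁻ < O²⁻ < N³⁻. The 3rd smallest is Na⁺.

Na⁺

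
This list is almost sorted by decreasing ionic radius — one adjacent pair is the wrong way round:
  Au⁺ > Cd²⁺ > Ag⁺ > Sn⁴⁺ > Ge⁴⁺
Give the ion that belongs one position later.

Scanning neighbour by neighbour, only Cd²⁺/Ag⁺ violates a trend: they are isoelectronic (46 e⁻) and Cd has more protons than Ag (48 vs 47), making Cd²⁺ smaller. That makes Cd²⁺ the one sitting a position early relative to where it belongs.

Cd²⁺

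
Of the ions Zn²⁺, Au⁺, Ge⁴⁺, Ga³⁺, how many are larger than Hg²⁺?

Work out protons and electrons: Ge⁴⁺ (Z=32, 28 e⁻), Ga³⁺ (Z=31, 28 e⁻), Zn²⁺ (Z=30, 28 e⁻), Hg²⁺ (Z=80, 78 e⁻), Au⁺ (Z=79, 78 e⁻). Ge⁴⁺ < Ga³⁺ (isoelectronic, higher Z=32 is smaller); Ga³⁺ < Zn²⁺ (isoelectronic, higher Z=31 is smaller); Zn²⁺ < Hg²⁺ (same group, period 4 vs 6); Hg²⁺ < Au⁺ (isoelectronic, higher Z=80 is smaller).
Overall: Ge⁴⁺ < Ga³⁺ < Zn²⁺ < Hg²⁺ < Au⁺. Hg²⁺ has 3 below it and 1 above. So 1 is larger.

1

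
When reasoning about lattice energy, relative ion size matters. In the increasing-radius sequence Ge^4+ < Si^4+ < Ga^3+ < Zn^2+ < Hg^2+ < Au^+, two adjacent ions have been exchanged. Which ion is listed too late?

Si^4+

Compare adjacent ions: both in group 14 with the same charge; Si^4+ (period 3) has the smaller radius — yet in this increasing list Ge^4+ sits before Si^4+. Nothing else is reversed, so Si^4+ should move one place to the left.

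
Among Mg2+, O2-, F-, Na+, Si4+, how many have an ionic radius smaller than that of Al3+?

1

All of these have 10 electrons (isoelectronic). With the same electron cloud, the ion with the most protons pulls it in tightest. Nuclear charges: Si4+ (Z=14), Al3+ (Z=13), Mg2+ (Z=12), Na+ (Z=11), F- (Z=9), O2- (Z=8). Highest Z is smallest.
Placing each against Al3+: smaller — Si4+; larger — Mg2+, Na+, F-, O2-. That's 1.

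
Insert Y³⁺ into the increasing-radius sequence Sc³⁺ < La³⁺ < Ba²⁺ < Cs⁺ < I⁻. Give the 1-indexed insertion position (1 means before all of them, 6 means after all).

2

First list Z and electron count for each: Sc³⁺: 18 e⁻, Z=21, Y³⁺: 36 e⁻, Z=39, La³⁺: 54 e⁻, Z=57, Ba²⁺: 54 e⁻, Z=56, Cs⁺: 54 e⁻, Z=55, I⁻: 54 e⁻, Z=53. Sc³⁺ < Y³⁺ (same group, period 4 vs 5); Y³⁺ < La³⁺ (same group, period 5 vs 6); La³⁺ < Ba²⁺ (both 54 e⁻, Z=57>56); Ba²⁺ < Cs⁺ (isoelectronic, higher Z=56 is smaller); Cs⁺ < I⁻ (both 54 e⁻, Z=55>53).
Merged order: Sc³⁺ < Y³⁺ < La³⁺ < Ba²⁺ < Cs⁺ < I⁻ — Y³⁺ is number 2.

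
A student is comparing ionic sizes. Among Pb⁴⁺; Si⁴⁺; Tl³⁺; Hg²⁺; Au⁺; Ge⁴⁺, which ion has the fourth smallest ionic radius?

Tl³⁺

Si⁴⁺ has 10 e⁻ (Z=14), Ge⁴⁺ has 28 e⁻ (Z=32), Pb⁴⁺ has 78 e⁻ (Z=82), Tl³⁺ has 78 e⁻ (Z=81), Hg²⁺ has 78 e⁻ (Z=80), Au⁺ has 78 e⁻ (Z=79). Si⁴⁺ < Ge⁴⁺ (same group, 1 shell fewer); Ge⁴⁺ < Pb⁴⁺ (same group, 2 shells fewer); Pb⁴⁺ < Tl³⁺ (isoelectronic, higher Z=82 is smaller); Tl³⁺ < Hg²⁺ (isoelectronic, higher Z=81 is smaller); Hg²⁺ < Au⁺ (both 78 e⁻, Z=80>79).
Ordering: Si⁴⁺ < Ge⁴⁺ < Pb⁴⁺ < Tl³⁺ < Hg²⁺ < Au⁺. The fourth smallest is Tl³⁺.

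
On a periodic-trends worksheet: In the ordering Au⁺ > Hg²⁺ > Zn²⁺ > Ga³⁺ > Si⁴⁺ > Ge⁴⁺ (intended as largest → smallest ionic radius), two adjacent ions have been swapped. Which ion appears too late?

Compare adjacent ions: both in group 14 with the same charge; Si⁴⁺ (period 3) has the smaller radius — yet in this decreasing list Si⁴⁺ sits before Ge⁴⁺. Nothing else is reversed, so Ge⁴⁺ should move one place to the left.

Ge⁴⁺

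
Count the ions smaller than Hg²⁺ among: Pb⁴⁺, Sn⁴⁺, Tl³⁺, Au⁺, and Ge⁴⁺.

4

Electron counts and nuclear charges: Ge⁴⁺: 28 e⁻, Z=32, Sn⁴⁺: 46 e⁻, Z=50, Pb⁴⁺: 78 e⁻, Z=82, Tl³⁺: 78 e⁻, Z=81, Hg²⁺: 78 e⁻, Z=80, Au⁺: 78 e⁻, Z=79. Ge⁴⁺ < Sn⁴⁺ (same group, 1 shell fewer); Sn⁴⁺ < Pb⁴⁺ (same group, period 5 vs 6); Pb⁴⁺ < Tl³⁺ (both 78 e⁻, Z=82>81); Tl³⁺ < Hg²⁺ (isoelectronic, higher Z=81 is smaller); Hg²⁺ < Au⁺ (isoelectronic, higher Z=80 is smaller).
Overall: Ge⁴⁺ < Sn⁴⁺ < Pb⁴⁺ < Tl³⁺ < Hg²⁺ < Au⁺. Hg²⁺ has 4 below it and 1 above. So 4 are smaller.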